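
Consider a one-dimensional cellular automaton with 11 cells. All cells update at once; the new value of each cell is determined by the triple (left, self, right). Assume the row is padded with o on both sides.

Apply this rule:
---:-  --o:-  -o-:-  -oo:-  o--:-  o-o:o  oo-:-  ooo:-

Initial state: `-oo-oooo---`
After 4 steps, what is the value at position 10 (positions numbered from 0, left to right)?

o--o-------
-----------
-----------  (fixed point — unchanged through step 4)
position 10 holds -

-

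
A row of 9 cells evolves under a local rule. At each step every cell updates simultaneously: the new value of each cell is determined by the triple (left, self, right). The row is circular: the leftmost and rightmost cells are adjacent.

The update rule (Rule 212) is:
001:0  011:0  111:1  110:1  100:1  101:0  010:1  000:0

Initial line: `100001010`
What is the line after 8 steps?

010011001

110001010
011001010
001101011
100101001
110101100
010100110
010110011
010011001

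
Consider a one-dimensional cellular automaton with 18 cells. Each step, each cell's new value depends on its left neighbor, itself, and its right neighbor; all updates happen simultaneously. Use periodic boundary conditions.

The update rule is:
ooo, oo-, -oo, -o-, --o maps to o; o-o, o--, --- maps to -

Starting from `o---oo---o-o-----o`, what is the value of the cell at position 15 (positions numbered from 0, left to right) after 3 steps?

o

step 1: o--ooo--oo-o----oo
step 2: o-oooo-ooo-o---ooo
step 3: o-oooo-ooo-o--oooo
position 15 holds o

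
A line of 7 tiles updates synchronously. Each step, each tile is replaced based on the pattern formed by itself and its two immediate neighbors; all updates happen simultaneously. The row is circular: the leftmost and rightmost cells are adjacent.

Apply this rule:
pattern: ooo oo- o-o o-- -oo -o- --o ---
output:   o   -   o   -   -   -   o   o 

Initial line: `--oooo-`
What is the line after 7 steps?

step 1: oo-oo--
step 2: --o---o
step 3: -o--oo-
step 4: o--o---
step 5: --o--oo
step 6: -o--o--
step 7: o--o--o

o--o--o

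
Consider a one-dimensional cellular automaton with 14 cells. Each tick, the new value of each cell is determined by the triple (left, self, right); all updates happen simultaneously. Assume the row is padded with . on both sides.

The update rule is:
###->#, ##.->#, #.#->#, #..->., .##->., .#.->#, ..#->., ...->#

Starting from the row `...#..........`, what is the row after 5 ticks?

#...####.#####

##.#.#########
.####.########
..####.#######
#..####.######
#...####.#####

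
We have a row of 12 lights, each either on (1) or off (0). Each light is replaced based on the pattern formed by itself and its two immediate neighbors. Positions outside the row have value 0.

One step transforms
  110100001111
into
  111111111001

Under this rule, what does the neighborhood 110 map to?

1

At position 1 the neighborhood is 110; the next row has 1 there.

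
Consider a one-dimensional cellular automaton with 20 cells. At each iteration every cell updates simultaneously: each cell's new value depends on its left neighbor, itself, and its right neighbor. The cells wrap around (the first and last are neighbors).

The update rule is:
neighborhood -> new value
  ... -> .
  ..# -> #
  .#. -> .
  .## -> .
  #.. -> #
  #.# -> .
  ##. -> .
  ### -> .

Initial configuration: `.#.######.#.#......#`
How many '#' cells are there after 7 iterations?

.............#....#.
............#.#..#.#
#..........#...##...
.#........#.#.#..#.#
..#......#.....##...
.#.#....#.#...#..#..
#...#..#...#.#.##.#.
count of #: 8

8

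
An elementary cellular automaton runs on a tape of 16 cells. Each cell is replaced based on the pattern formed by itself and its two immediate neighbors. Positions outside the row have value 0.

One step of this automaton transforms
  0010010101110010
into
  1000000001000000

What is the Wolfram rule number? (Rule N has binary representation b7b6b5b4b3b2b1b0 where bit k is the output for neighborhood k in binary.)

position 10: 111 → 0  (bit 7 = 0)
position 11: 110 → 0  (bit 6 = 0)
position 6: 101 → 0  (bit 5 = 0)
position 3: 100 → 0  (bit 4 = 0)
position 9: 011 → 1  (bit 3 = 1)
position 2: 010 → 0  (bit 2 = 0)
position 1: 001 → 0  (bit 1 = 0)
position 0: 000 → 1  (bit 0 = 1)
bits b7..b0 = 00001001 = 9

9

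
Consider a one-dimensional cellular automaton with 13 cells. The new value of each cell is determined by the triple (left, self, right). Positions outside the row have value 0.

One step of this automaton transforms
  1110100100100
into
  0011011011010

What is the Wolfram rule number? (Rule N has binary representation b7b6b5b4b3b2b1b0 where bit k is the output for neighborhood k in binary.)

position 1: 111 → 0  (bit 7 = 0)
position 2: 110 → 1  (bit 6 = 1)
position 3: 101 → 1  (bit 5 = 1)
position 5: 100 → 1  (bit 4 = 1)
position 0: 011 → 0  (bit 3 = 0)
position 4: 010 → 0  (bit 2 = 0)
position 6: 001 → 1  (bit 1 = 1)
position 12: 000 → 0  (bit 0 = 0)
bits b7..b0 = 01110010 = 114

114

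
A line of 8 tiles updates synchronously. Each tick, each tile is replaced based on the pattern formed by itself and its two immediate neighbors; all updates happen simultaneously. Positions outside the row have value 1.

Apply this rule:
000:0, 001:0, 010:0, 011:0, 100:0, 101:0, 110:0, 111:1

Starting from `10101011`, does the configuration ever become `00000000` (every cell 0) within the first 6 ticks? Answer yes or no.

yes

00000001
00000000
all cells are 0 at tick 2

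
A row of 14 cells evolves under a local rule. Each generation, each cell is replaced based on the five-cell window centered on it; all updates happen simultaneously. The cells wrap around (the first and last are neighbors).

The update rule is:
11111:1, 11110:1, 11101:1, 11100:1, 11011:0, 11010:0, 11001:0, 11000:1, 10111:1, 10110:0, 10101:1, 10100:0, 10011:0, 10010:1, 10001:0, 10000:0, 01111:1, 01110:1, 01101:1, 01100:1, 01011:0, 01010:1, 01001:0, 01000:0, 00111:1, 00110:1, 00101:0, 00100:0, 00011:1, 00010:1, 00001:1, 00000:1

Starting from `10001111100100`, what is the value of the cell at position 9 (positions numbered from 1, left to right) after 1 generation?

1

00011111101001
position 9 holds 1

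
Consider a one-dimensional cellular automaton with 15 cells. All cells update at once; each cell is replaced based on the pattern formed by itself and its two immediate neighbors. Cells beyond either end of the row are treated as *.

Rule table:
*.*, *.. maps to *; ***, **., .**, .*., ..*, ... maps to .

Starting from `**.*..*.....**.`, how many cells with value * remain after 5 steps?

..*.*..*......*
*..*.*..*......
.*..*.*..*.....
*.*..*.*..*....
.*.*..*.*..*...
count of *: 5

5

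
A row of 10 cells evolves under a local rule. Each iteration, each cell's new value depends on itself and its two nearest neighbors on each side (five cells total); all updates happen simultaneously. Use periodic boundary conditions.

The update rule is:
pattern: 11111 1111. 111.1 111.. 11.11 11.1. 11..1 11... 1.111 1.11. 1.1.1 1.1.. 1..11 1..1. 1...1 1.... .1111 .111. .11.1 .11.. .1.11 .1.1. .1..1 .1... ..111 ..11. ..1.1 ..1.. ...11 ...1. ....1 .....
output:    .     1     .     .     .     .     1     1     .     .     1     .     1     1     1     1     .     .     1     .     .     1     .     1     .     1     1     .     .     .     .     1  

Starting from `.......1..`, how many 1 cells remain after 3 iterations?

5

iteration 1: 11111...11
iteration 2: ...1.11...
iteration 3: 1..1...111
count of 1: 5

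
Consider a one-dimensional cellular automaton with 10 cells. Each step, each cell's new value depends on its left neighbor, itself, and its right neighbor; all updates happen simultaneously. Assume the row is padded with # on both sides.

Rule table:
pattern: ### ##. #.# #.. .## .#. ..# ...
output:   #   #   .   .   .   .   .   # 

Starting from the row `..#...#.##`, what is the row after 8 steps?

....#....#
.##...##..
..#.#..#..
..........
.########.
..#######.
...######.
.#..#####.

.#..#####.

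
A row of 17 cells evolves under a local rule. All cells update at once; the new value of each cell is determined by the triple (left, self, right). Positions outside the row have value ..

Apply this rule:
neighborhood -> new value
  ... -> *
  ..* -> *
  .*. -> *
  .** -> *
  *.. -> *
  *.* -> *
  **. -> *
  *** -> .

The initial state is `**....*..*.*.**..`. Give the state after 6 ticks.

*...............*

tick 1: *****************
tick 2: *...............*
tick 3: *****************  (repeats tick 1; period 2)
tick 6: *...............*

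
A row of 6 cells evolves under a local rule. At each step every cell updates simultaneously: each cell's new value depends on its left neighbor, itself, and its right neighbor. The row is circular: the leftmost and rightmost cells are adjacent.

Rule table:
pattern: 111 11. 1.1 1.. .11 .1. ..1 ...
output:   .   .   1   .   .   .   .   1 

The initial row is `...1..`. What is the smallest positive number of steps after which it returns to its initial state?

2

11...1
...1..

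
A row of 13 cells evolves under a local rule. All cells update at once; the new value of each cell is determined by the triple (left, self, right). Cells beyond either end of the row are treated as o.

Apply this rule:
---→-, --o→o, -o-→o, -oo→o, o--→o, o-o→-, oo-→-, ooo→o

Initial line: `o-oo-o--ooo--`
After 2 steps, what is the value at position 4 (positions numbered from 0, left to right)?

--o--ooooo-oo
ooooooooo--oo
position 4 holds o

o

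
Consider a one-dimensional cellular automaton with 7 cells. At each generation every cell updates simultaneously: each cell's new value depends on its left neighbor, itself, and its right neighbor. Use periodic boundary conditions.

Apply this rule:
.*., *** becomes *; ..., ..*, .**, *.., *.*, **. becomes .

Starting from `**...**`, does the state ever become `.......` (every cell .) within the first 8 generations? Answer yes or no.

generation 1: *.....*
generation 2: .......
all cells are . at generation 2

yes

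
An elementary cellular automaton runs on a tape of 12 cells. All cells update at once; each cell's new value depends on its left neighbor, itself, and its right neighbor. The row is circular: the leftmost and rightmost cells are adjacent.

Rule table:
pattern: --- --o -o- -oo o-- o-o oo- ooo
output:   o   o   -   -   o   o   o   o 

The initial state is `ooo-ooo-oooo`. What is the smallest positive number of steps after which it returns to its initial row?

step 1: oooo-ooo-ooo
step 2: ooooo-ooo-oo
step 3: oooooo-ooo-o
step 4: ooooooo-ooo-
step 5: -ooooooo-ooo
step 6: o-ooooooo-oo
step 7: oo-ooooooo-o
step 8: ooo-ooooooo-
step 9: -ooo-ooooooo
step 10: o-ooo-oooooo
step 11: oo-ooo-ooooo
step 12: ooo-ooo-oooo

12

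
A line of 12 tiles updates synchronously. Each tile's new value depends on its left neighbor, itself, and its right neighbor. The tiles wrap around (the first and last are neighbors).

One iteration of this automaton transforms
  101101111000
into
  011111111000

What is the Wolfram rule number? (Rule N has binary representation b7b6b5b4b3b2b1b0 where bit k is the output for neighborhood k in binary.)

position 6: 111 → 1  (bit 7 = 1)
position 3: 110 → 1  (bit 6 = 1)
position 1: 101 → 1  (bit 5 = 1)
position 9: 100 → 0  (bit 4 = 0)
position 2: 011 → 1  (bit 3 = 1)
position 0: 010 → 0  (bit 2 = 0)
position 11: 001 → 0  (bit 1 = 0)
position 10: 000 → 0  (bit 0 = 0)
bits b7..b0 = 11101000 = 232

232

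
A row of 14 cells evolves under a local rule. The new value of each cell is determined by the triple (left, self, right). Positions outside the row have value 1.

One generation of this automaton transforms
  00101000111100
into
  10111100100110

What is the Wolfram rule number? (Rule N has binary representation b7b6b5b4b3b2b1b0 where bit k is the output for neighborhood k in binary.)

124

position 9: 111 → 0  (bit 7 = 0)
position 11: 110 → 1  (bit 6 = 1)
position 3: 101 → 1  (bit 5 = 1)
position 0: 100 → 1  (bit 4 = 1)
position 8: 011 → 1  (bit 3 = 1)
position 2: 010 → 1  (bit 2 = 1)
position 1: 001 → 0  (bit 1 = 0)
position 6: 000 → 0  (bit 0 = 0)
bits b7..b0 = 01111100 = 124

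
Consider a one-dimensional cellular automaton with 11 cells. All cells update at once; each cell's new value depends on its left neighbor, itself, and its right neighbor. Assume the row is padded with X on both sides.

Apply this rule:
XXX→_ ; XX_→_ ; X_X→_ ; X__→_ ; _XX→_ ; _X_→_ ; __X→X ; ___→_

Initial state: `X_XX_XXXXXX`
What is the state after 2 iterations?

iteration 1: ___________
iteration 2: __________X

__________X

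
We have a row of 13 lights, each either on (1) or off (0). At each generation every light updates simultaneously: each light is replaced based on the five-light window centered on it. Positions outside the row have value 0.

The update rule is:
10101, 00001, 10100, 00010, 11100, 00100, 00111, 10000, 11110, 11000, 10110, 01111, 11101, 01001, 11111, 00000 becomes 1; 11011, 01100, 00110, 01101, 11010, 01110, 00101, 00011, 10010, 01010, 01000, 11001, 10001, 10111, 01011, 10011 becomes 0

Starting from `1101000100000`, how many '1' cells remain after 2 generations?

8

0001001101111
1111100000111
count of 1: 8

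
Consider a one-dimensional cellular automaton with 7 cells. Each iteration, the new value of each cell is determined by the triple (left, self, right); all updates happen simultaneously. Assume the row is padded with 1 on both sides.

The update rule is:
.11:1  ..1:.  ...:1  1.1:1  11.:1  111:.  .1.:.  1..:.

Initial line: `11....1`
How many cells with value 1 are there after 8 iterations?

3

iteration 1: .1.11.1
iteration 2: 1.11111
iteration 3: 111....
iteration 4: ..1.11.
iteration 5: ...1111
iteration 6: .1.1...
iteration 7: 1.1..1.
iteration 8: 11....1
count of 1: 3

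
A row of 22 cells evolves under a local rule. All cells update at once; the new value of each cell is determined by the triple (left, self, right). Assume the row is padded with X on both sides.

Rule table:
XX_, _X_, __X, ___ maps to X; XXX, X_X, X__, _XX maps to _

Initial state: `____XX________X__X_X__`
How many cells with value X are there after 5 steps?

_XXX_X_XXXXXXXX_XX_X_X
___X_X________X__X_X__
_XXX_X_XXXXXXXX_XX_X_X  (repeats step 1; period 2)
step 5: _XXX_X_XXXXXXXX_XX_X_X
count of X: 16

16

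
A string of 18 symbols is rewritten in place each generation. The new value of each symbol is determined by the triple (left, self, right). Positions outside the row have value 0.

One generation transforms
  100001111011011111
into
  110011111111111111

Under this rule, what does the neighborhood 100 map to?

At position 1 the neighborhood is 100; the next row has 1 there.

1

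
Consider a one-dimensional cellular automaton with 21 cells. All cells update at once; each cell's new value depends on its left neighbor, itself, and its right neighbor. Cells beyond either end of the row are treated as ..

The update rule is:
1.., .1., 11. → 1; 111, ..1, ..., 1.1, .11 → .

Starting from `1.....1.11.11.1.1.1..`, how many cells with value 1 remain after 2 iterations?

iteration 1: 11....1..1..1.1.1.11.
iteration 2: .11...11.11.1.1.1..11
count of 1: 11

11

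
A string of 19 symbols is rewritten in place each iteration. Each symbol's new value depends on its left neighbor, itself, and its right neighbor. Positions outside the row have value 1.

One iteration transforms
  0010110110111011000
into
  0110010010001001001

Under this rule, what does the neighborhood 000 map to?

0

At position 17 the neighborhood is 000; the next row has 0 there.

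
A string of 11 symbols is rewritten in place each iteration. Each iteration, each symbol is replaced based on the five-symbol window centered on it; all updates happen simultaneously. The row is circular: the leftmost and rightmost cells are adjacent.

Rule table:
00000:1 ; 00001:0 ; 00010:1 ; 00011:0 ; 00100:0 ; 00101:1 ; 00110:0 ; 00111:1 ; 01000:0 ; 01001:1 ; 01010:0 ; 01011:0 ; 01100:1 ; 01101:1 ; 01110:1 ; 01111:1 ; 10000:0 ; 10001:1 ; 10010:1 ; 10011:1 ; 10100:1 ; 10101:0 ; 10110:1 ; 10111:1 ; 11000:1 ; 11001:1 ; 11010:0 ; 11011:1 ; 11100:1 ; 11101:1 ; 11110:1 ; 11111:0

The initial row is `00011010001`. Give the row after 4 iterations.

00000111110

iteration 1: 01001010110
iteration 2: 10111000111
iteration 3: 11111110111
iteration 4: 00000111110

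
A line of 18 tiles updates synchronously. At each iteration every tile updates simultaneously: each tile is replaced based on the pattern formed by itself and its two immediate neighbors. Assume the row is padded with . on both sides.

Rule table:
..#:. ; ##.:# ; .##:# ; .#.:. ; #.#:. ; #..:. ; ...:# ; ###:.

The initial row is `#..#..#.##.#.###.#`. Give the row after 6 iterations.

........##.#######

........##...#.#..
#######.##.#.....#
#.....#.##...###..
..###...##.#.#.#.#
#.#.#.#.##........
........##.#######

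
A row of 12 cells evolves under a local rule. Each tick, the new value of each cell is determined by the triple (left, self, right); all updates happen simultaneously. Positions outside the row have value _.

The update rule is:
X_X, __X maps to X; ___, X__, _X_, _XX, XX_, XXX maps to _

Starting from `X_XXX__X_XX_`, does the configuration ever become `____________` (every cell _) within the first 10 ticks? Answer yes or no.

yes

_X____X_X___
X____X_X____
____X_X_____
___X_X______
__X_X_______
_X_X________
X_X_________
_X__________
X___________
____________
all cells are _ at tick 10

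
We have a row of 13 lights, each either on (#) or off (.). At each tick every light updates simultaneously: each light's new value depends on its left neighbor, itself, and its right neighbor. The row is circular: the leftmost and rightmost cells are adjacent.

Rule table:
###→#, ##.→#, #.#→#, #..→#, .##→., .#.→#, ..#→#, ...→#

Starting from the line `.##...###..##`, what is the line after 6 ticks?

tick 1: #.####.####.#
tick 2: ##.####.####.
tick 3: .##.####.####
tick 4: #.##.####.###
tick 5: ##.##.####.##
tick 6: ###.##.####.#

###.##.####.#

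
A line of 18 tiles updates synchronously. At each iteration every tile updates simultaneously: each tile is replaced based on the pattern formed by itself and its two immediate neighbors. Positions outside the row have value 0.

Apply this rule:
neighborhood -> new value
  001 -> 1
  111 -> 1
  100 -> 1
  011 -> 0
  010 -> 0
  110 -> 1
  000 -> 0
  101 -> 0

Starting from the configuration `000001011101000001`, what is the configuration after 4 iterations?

010100000101100000

000010001100100010
000101010111010101
001000000011000000
010100000101100000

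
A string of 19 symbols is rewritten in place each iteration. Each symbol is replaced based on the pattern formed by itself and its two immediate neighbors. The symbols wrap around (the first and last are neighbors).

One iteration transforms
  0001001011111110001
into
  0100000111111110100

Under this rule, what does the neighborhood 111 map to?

At position 9 the neighborhood is 111; the next row has 1 there.

1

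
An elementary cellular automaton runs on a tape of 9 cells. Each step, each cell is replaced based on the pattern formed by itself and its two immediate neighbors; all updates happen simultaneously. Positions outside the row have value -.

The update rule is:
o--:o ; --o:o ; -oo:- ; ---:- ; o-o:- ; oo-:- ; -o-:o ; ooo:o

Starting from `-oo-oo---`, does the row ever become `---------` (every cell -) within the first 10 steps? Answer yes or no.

step 1: o-----o--
step 2: oo---ooo-
step 3: --o-o-o-o
step 4: -oo-o-o-o
step 5: o---o-o-o
step 6: oo-oo-o-o
step 7: ------o-o
step 8: -----oo-o
step 9: ----o---o
step 10: ---ooo-oo
step 10 is ---ooo-oo, still not uniform -

no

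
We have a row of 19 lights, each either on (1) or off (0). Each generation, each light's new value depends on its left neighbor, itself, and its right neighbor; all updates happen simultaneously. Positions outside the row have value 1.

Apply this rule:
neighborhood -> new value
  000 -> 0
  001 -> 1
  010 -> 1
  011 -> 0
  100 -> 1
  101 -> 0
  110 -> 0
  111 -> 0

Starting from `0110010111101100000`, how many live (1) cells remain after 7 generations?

generation 1: 0001110000000010001
generation 2: 1010001000000111010
generation 3: 0011011100001000010
generation 4: 1100000010011100110
generation 5: 0010000111100011000
generation 6: 1111001000010100101
generation 7: 0000111100110111100
count of 1: 10

10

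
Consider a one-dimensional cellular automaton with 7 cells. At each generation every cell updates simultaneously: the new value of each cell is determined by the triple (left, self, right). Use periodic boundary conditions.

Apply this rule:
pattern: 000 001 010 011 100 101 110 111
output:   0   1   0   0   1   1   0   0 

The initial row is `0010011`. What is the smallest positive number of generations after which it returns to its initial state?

2

1101100
0010011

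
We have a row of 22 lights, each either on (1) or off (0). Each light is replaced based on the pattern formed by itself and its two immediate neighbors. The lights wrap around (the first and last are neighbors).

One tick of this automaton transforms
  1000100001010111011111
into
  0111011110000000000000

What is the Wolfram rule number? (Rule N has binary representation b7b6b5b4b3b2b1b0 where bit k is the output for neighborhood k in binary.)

position 14: 111 → 0  (bit 7 = 0)
position 0: 110 → 0  (bit 6 = 0)
position 10: 101 → 0  (bit 5 = 0)
position 1: 100 → 1  (bit 4 = 1)
position 13: 011 → 0  (bit 3 = 0)
position 4: 010 → 0  (bit 2 = 0)
position 3: 001 → 1  (bit 1 = 1)
position 2: 000 → 1  (bit 0 = 1)
bits b7..b0 = 00010011 = 19

19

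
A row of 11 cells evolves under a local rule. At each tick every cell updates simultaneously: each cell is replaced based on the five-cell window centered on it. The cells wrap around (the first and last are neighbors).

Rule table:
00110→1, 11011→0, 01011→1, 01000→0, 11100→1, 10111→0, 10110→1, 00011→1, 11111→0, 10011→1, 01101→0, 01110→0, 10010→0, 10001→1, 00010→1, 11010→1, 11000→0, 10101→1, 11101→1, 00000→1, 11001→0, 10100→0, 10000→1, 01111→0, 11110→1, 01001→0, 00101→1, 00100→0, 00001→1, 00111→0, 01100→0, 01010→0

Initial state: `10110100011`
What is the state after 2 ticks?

tick 1: 10101001100
tick 2: 10100011000

10100011000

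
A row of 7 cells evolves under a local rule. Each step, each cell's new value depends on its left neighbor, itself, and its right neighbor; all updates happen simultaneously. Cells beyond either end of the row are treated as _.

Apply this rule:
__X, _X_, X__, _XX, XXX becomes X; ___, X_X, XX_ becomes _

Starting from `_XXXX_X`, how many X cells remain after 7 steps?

step 1: XXXX__X
step 2: XXX_XXX
step 3: XX__XX_
step 4: X_XXX_X
step 5: X_XX__X
step 6: X_X_XXX
step 7: X_X_XX_
count of X: 4

4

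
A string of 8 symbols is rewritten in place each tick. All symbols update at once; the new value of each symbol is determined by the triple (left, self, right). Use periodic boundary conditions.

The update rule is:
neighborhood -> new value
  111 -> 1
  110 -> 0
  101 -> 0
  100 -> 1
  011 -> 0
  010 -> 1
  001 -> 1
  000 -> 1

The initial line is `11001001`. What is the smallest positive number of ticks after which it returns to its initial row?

10111110
10011100
11101011
11001001

4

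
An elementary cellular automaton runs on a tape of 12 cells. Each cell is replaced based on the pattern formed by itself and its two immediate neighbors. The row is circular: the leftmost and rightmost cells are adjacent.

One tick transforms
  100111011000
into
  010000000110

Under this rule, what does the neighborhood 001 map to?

0

At position 2 the neighborhood is 001; the next row has 0 there.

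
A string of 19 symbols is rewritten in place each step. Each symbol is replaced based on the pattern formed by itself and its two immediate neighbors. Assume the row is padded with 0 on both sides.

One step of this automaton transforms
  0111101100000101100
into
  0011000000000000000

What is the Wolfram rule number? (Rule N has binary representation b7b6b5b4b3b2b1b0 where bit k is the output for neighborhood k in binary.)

128

position 2: 111 → 1  (bit 7 = 1)
position 4: 110 → 0  (bit 6 = 0)
position 5: 101 → 0  (bit 5 = 0)
position 8: 100 → 0  (bit 4 = 0)
position 1: 011 → 0  (bit 3 = 0)
position 13: 010 → 0  (bit 2 = 0)
position 0: 001 → 0  (bit 1 = 0)
position 9: 000 → 0  (bit 0 = 0)
bits b7..b0 = 10000000 = 128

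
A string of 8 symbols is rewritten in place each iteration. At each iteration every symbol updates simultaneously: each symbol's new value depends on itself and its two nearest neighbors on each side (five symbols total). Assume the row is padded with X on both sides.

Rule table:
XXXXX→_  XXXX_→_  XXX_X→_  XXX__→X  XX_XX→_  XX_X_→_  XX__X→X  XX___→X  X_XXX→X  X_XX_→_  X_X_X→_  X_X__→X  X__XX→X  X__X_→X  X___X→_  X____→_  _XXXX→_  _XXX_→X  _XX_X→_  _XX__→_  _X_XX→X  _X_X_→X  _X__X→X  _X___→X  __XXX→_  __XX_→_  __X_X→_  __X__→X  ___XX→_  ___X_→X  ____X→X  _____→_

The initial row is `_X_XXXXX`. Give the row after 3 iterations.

_XXX_X_X

__XX____
XX__X_X_
_XXX_X_X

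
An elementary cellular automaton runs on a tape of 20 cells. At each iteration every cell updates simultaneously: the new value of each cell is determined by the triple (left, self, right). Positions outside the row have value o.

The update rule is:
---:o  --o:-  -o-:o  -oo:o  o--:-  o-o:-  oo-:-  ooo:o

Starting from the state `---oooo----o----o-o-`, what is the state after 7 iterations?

-o-o--o-o--o-o--o-o-

iteration 1: -o-ooo--oo-o-oo-o-o-
iteration 2: -o-oo---o--o-o--o-o-
iteration 3: -o-o--o-o--o-o--o-o-
iteration 4: -o-o--o-o--o-o--o-o-  (fixed point — unchanged through iteration 7)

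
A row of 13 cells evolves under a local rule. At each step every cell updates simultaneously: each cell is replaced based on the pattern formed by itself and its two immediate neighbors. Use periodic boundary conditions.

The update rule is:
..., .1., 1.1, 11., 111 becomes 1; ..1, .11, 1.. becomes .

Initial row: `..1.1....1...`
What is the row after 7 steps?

111.111.111.1

1.111.11.1.11
11.111.1111.1
111.111.1111.
.111.111.1111
1.111.111.111
11.111.111.11
111.111.111.1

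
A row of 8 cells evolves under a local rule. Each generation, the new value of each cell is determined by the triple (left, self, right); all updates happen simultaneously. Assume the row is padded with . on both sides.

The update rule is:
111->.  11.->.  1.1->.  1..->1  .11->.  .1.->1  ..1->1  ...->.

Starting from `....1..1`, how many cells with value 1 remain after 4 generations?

...11111
..1.....
.111....
1...1...
count of 1: 2

2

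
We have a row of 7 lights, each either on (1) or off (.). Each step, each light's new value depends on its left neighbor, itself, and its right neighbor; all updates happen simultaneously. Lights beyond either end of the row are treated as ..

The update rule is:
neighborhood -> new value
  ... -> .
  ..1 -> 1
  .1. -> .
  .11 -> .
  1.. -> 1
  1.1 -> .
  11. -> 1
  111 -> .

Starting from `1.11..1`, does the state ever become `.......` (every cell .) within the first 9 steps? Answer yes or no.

yes

step 1: ...111.
step 2: ..1..11
step 3: .1.11.1
step 4: 1...1..
step 5: .1.1.1.
step 6: 1.....1
step 7: .1...1.
step 8: 1.1.1.1
step 9: .......
all cells are . at step 9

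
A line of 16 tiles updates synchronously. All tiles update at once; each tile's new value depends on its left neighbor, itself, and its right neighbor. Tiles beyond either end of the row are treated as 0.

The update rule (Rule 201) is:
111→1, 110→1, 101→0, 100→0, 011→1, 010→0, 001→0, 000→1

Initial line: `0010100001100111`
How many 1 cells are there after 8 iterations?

1000001101100111
0011101101100111
1011101101100111
0011101101100111  (repeats iteration 2; period 2)
iteration 8: 0011101101100111
count of 1: 10

10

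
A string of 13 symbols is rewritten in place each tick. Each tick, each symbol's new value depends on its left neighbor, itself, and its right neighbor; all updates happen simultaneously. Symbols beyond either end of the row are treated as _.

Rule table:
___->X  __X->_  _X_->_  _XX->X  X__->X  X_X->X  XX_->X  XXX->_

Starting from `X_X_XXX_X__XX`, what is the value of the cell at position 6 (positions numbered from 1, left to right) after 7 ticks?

tick 1: _X_XX_XX_X_XX
tick 2: __XXXXXXX_XXX
tick 3: X_X_____XXX_X
tick 4: _X_XXXX_X_XX_
tick 5: __XX__XX_XXXX
tick 6: X_XXX_XXXX__X
tick 7: _XX_XXX__XX__
position 6 holds X

X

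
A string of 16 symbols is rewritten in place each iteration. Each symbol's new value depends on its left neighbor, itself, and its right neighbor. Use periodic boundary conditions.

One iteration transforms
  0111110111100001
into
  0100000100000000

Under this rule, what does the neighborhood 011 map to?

1

At position 1 the neighborhood is 011; the next row has 1 there.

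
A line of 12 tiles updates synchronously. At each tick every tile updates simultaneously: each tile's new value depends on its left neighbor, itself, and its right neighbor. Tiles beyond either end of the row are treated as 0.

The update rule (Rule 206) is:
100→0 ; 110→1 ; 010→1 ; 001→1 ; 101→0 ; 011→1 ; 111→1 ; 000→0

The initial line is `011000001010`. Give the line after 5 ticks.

tick 1: 111000011010
tick 2: 111000111010
tick 3: 111001111010
tick 4: 111011111010
tick 5: 111011111010

111011111010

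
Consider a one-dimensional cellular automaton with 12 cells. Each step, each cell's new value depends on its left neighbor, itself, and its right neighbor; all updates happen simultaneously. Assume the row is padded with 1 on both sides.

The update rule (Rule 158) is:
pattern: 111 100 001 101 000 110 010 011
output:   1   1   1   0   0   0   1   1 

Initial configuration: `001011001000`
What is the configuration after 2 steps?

110010111001

111010111101
110010111001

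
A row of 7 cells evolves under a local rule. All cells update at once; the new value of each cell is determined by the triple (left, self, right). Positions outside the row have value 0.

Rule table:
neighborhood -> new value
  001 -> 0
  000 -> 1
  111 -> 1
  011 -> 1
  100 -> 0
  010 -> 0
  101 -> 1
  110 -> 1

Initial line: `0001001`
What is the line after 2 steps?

1101111

1100000
1101111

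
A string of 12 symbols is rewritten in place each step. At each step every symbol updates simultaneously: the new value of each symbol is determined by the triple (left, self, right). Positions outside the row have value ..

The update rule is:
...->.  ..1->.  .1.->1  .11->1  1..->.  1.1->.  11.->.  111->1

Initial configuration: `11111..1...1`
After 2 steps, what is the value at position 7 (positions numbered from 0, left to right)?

1

1111...1...1
111....1...1
position 7 holds 1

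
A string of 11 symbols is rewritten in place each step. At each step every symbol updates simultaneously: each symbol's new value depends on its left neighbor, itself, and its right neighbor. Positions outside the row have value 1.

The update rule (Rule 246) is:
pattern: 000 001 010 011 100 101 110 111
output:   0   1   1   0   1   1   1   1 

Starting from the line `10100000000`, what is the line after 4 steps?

11110000001
11111000010
11111100111
11111111011

11111111011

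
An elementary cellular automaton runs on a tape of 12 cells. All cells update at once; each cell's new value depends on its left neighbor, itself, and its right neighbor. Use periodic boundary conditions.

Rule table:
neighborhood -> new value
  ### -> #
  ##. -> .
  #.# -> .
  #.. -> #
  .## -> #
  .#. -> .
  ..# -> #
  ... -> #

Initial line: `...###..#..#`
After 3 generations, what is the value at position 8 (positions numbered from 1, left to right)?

#

generation 1: #####.##.##.
generation 2: ####..#..#..
generation 3: ###.##.##.##
position 8 holds #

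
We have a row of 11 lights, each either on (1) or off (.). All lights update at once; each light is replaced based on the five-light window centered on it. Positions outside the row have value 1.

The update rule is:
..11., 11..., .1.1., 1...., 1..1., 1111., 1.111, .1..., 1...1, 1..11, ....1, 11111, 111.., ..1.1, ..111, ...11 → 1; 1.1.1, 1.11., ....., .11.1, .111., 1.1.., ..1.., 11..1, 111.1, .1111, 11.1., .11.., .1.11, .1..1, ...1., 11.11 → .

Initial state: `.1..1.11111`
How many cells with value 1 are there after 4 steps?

7

...11.1.111
1111....1.1
1111111.1.1
111111....1
count of 1: 7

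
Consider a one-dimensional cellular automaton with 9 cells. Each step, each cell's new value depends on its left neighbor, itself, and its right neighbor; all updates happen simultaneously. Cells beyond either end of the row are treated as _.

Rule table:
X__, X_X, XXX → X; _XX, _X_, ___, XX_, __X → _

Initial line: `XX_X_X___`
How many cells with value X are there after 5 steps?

2

__X_X_X__
___X_X_X_
____X_X_X
_____X_X_
______X_X
count of X: 2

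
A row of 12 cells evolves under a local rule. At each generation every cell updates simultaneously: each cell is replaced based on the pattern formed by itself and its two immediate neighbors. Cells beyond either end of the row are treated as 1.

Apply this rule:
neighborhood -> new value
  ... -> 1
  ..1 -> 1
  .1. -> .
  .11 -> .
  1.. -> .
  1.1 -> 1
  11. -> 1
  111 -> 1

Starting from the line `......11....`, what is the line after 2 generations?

.11111.1.111
1.11111.1.11

1.11111.1.11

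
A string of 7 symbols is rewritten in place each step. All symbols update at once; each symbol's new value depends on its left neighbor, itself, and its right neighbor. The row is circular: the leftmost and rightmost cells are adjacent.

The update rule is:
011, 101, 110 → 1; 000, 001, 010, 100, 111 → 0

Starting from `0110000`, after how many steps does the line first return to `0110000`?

0110000

1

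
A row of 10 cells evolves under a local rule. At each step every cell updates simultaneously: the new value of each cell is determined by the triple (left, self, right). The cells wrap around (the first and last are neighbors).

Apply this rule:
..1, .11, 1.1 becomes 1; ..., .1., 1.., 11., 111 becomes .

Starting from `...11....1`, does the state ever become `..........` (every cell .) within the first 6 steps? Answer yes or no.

..11....1.
.11....1..
11....1...
1....1...1
....1...11
...1...11.
step 6 is ...1...11., still not uniform .

no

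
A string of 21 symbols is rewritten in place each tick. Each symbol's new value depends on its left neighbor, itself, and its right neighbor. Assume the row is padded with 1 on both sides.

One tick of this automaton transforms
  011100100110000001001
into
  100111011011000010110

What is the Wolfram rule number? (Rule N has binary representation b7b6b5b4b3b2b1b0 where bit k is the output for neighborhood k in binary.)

114

position 2: 111 → 0  (bit 7 = 0)
position 3: 110 → 1  (bit 6 = 1)
position 0: 101 → 1  (bit 5 = 1)
position 4: 100 → 1  (bit 4 = 1)
position 1: 011 → 0  (bit 3 = 0)
position 6: 010 → 0  (bit 2 = 0)
position 5: 001 → 1  (bit 1 = 1)
position 12: 000 → 0  (bit 0 = 0)
bits b7..b0 = 01110010 = 114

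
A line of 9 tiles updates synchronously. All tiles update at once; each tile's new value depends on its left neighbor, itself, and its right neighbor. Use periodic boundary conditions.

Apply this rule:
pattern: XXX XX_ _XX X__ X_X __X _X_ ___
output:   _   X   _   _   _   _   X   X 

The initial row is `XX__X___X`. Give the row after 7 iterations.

_X__X_X_X

_X__X_X__
_X__X_X_X
_X__X_X_X  (fixed point — unchanged through iteration 7)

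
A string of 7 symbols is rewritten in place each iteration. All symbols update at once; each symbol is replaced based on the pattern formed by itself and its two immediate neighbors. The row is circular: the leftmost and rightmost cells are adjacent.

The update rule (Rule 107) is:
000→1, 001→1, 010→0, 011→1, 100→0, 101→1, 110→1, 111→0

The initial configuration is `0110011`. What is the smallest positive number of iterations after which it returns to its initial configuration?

28

iteration 1: 1110111
iteration 2: 0011100
iteration 3: 1110101
iteration 4: 0011011
iteration 5: 0111111
iteration 6: 1100001
iteration 7: 0101111
iteration 8: 1011001
iteration 9: 1111011
iteration 10: 0001110
iteration 11: 1111010
iteration 12: 1001101
iteration 13: 1011111
iteration 14: 1110000
iteration 15: 1010111
iteration 16: 1101100
iteration 17: 1111101
iteration 18: 0000111
iteration 19: 0111101
iteration 20: 1100110
iteration 21: 1101111
iteration 22: 0111000
iteration 23: 1101011
iteration 24: 0110110
iteration 25: 1111110
iteration 26: 1000011
iteration 27: 1011110
iteration 28: 0110011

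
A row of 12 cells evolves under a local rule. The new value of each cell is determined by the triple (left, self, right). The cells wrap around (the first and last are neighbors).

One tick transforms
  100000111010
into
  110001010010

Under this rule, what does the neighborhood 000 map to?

At position 2 the neighborhood is 000; the next row has 0 there.

0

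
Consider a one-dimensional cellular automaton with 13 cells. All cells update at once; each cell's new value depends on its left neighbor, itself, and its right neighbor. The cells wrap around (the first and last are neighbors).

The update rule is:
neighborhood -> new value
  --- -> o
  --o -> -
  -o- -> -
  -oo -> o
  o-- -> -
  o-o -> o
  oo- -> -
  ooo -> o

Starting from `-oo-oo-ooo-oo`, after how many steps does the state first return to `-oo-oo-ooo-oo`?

oo-oo-ooo-oo-
o-oo-ooo-oo-o
-oo-ooo-oo-oo
oo-ooo-oo-oo-
o-ooo-oo-oo-o
-ooo-oo-oo-oo
ooo-oo-oo-oo-
oo-oo-oo-oo-o
o-oo-oo-oo-oo
-oo-oo-oo-ooo
oo-oo-oo-ooo-
o-oo-oo-ooo-o
-oo-oo-ooo-oo

13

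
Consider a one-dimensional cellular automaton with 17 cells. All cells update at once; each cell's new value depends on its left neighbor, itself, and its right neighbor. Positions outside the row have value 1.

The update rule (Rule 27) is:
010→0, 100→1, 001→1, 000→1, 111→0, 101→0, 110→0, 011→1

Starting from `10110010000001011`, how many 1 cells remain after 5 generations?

generation 1: 00101101111110010
generation 2: 11001001000001100
generation 3: 00110110111111011
generation 4: 11100100100000010
generation 5: 00011011011111100
count of 1: 10

10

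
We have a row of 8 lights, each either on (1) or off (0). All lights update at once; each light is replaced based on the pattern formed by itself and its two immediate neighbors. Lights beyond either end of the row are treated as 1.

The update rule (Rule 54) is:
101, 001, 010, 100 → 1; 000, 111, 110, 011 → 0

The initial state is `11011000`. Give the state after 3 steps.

00000001

00100101
11111110
00000001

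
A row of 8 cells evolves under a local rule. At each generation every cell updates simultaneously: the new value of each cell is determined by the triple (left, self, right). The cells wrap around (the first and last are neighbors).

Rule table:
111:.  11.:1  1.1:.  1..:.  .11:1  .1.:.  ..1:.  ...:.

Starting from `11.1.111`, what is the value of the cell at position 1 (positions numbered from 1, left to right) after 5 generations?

.1...1..
........
........  (fixed point — unchanged through generation 5)
position 1 holds .

.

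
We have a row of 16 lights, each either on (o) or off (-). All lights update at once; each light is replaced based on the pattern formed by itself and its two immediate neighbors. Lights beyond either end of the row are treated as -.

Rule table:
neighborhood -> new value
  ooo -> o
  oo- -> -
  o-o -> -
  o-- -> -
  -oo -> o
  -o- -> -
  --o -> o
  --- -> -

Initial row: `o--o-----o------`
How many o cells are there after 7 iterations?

1

iteration 1: --o-----o-------
iteration 2: -o-----o--------
iteration 3: o-----o---------
iteration 4: -----o----------
iteration 5: ----o-----------
iteration 6: ---o------------
iteration 7: --o-------------
count of o: 1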